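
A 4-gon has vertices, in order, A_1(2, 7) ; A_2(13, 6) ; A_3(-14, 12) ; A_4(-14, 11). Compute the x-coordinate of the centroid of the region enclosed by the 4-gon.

Apply the surveyor's formula. First the cross-terms c_i = x_i·y_{i+1} − x_{i+1}·y_i:
  -79, 240, 14, -120  ⇒  2A = 55, A = 27.5.
Then Σ (x_i + x_{i+1})·c_i = -377, so x̄ = -377 / (6·27.5) = -377/165.

-377/165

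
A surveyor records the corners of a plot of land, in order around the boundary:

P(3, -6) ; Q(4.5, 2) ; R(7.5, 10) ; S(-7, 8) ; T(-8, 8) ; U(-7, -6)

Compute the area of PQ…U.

182.5

Σ = (33) + (30) + (130) + (8) + (104) + (60) = 365
Area = |Σ|/2 = 182.5.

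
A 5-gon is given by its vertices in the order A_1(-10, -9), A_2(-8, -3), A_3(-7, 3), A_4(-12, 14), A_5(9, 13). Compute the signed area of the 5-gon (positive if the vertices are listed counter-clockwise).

Cross-terms: -42, -45, -62, -282, 49  ⇒  Σ = -382
Signed area = Σ/2 = -191 (negative ⇒ clockwise traversal).

-191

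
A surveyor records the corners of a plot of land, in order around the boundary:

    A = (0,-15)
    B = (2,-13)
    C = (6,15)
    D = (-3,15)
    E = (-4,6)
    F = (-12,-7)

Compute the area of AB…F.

Apply the shoelace (surveyor's) formula: 2A = Σ (x_i·y_{i+1} − x_{i+1}·y_i), indices taken mod 6.
Σ = (30) + (108) + (135) + (42) + (100) + (180) = 595
Area = |Σ|/2 = 297.5.

297.5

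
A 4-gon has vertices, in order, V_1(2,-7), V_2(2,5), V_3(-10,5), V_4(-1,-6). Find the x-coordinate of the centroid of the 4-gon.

Apply the surveyor's formula. First the cross-terms c_i = x_i·y_{i+1} − x_{i+1}·y_i:
  24, 60, 65, 19  ⇒  2A = 168, A = 84.
Then Σ (x_i + x_{i+1})·c_i = -1080, so x̄ = -1080 / (6·84) = -15/7.

-15/7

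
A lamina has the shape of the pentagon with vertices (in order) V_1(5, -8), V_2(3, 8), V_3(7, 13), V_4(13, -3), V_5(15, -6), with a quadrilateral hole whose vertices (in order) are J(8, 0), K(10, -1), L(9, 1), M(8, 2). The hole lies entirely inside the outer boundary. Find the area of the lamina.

130.5

Outer boundary:
Apply the shoelace formula: 2A = Σ (x_i·y_{i+1} − x_{i+1}·y_i), indices taken mod 5.
V_1→V_2: (5)(8) − (3)(-8) = 64
V_2→V_3: (3)(13) − (7)(8) = -17
V_3→V_4: (7)(-3) − (13)(13) = -190
V_4→V_5: (13)(-6) − (15)(-3) = -33
V_5→V_1: (15)(-8) − (5)(-6) = -90
Σ = -266
Area = |Σ|/2 = 133.
Hole:
Σ = (-8) + (19) + (10) + (-16) = 5
Area = |Σ|/2 = 2.5.
Net area = 133 − 2.5 = 130.5.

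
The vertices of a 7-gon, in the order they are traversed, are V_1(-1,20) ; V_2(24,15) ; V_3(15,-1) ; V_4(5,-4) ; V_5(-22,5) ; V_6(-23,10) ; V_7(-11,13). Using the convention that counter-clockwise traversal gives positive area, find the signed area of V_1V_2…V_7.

Apply Gauss's area formula: 2A = Σ (x_i·y_{i+1} − x_{i+1}·y_i), indices taken mod 7.
Cross-terms: -495, -249, -55, -63, -105, -189, -207  ⇒  Σ = -1363
Signed area = Σ/2 = -681.5 (negative ⇒ clockwise traversal).

-681.5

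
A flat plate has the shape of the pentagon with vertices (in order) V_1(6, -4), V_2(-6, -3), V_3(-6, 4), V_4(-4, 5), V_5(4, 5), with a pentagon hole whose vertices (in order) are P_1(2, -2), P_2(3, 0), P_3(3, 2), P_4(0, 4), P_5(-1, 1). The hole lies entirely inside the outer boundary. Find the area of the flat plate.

Outer boundary:
Apply the shoelace (surveyor's) formula: 2A = Σ (x_i·y_{i+1} − x_{i+1}·y_i), indices taken mod 5.
Σ = (-42) + (-42) + (-14) + (-40) + (-46) = -184
Area = |Σ|/2 = 92.
Hole:
Apply the shoelace formula: 2A = Σ (x_i·y_{i+1} − x_{i+1}·y_i), indices taken mod 5.
Σ = (6) + (6) + (12) + (4) + (0) = 28
Area = |Σ|/2 = 14.
Net area = 92 − 14 = 78.

78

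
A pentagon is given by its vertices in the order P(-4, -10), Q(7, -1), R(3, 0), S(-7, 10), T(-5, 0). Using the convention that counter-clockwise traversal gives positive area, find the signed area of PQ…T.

Apply the surveyor's formula: 2A = Σ (x_i·y_{i+1} − x_{i+1}·y_i), indices taken mod 5.
Σ = (74) + (3) + (30) + (50) + (50) = 207
Signed area = Σ/2 = 103.5 (positive ⇒ counter-clockwise traversal).

103.5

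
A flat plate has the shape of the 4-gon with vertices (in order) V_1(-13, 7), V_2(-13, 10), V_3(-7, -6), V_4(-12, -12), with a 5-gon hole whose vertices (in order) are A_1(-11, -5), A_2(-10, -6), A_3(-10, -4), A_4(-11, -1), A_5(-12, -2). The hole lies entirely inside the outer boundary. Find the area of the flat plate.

Outer boundary:
Apply the shoelace formula: 2A = Σ (x_i·y_{i+1} − x_{i+1}·y_i), indices taken mod 4.
Σ = (-39) + (148) + (12) + (-240) = -119
Area = |Σ|/2 = 59.5.
Hole:
Cross-terms: 16, -20, -34, 10, 38  ⇒  Σ = 10
Area = |Σ|/2 = 5.
Net area = 59.5 − 5 = 54.5.

54.5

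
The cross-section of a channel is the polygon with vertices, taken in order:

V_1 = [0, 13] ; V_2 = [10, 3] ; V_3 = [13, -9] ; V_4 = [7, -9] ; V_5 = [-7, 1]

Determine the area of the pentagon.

230

Cross-terms: -130, -129, -54, -56, -91  ⇒  Σ = -460
Area = |Σ|/2 = 230.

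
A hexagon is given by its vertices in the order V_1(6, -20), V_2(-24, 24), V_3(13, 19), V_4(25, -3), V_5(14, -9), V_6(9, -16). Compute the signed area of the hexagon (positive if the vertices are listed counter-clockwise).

V_1→V_2: (6)(24) − (-24)(-20) = -336
V_2→V_3: (-24)(19) − (13)(24) = -768
V_3→V_4: (13)(-3) − (25)(19) = -514
V_4→V_5: (25)(-9) − (14)(-3) = -183
V_5→V_6: (14)(-16) − (9)(-9) = -143
V_6→V_1: (9)(-20) − (6)(-16) = -84
Σ = -2028
Signed area = Σ/2 = -1014 (negative ⇒ clockwise traversal).

-1014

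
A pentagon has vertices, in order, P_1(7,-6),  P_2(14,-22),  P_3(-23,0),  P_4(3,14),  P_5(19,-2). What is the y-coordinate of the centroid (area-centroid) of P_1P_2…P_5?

Apply the shoelace (surveyor's) formula. First the cross-terms c_i = x_i·y_{i+1} − x_{i+1}·y_i:
  -70, -506, -322, -272, -100  ⇒  2A = -1270, A = -635.
Then Σ (y_i + y_{i+1})·c_i = 6120, so ȳ = 6120 / (6·(-635)) = -204/127.

-204/127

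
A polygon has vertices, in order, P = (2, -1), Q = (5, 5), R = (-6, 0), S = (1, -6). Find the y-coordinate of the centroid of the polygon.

-83/276

Apply the shoelace formula. First the cross-terms c_i = x_i·y_{i+1} − x_{i+1}·y_i:
  15, 30, 36, 11  ⇒  2A = 92, A = 46.
Then Σ (y_i + y_{i+1})·c_i = -83, so ȳ = -83 / (6·46) = -83/276.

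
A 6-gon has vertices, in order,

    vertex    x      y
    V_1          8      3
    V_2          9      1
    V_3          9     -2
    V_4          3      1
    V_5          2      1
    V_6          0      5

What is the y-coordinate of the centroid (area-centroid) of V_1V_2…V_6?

161/90

Apply the shoelace (surveyor's) formula. First the cross-terms c_i = x_i·y_{i+1} − x_{i+1}·y_i:
  -19, -27, 15, 1, 10, -40  ⇒  2A = -60, A = -30.
Then Σ (y_i + y_{i+1})·c_i = -322, so ȳ = -322 / (6·(-30)) = 161/90.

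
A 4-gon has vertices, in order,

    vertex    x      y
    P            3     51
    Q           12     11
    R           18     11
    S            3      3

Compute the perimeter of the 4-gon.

|PQ| = √((9)² + (-40)²) = √1681 = 41
|QR| = √((6)² + (0)²) = √36 = 6
|RS| = √((-15)² + (-8)²) = √289 = 17
|SP| = √((0)² + (48)²) = √2304 = 48
Perimeter = 41 + 6 + 17 + 48 = 112.

112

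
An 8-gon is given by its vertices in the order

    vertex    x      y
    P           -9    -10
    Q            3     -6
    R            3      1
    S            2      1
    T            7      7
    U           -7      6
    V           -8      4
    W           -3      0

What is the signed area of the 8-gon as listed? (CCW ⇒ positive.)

133

Σ = (84) + (21) + (1) + (7) + (91) + (20) + (12) + (30) = 266
Signed area = Σ/2 = 133 (positive ⇒ counter-clockwise traversal).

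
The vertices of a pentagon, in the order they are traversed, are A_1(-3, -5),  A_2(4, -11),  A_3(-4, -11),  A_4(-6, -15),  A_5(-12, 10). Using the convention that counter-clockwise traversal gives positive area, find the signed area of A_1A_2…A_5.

Cross-terms: 53, -88, -6, -240, 90  ⇒  Σ = -191
Signed area = Σ/2 = -95.5 (negative ⇒ clockwise traversal).

-95.5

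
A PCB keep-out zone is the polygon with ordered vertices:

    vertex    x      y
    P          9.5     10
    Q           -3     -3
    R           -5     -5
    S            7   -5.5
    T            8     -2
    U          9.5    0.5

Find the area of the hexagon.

Apply the surveyor's formula: 2A = Σ (x_i·y_{i+1} − x_{i+1}·y_i), indices taken mod 6.
Σ = (1.5) + (0) + (62.5) + (30) + (23) + (90.25) = 207.25
Area = |Σ|/2 = 103.625.

103.625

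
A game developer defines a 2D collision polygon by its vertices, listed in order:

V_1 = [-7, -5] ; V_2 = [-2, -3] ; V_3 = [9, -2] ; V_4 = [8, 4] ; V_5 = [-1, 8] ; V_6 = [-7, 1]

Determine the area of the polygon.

Apply the shoelace (surveyor's) formula: 2A = Σ (x_i·y_{i+1} − x_{i+1}·y_i), indices taken mod 6.
Σ = (11) + (31) + (52) + (68) + (55) + (42) = 259
Area = |Σ|/2 = 129.5.

129.5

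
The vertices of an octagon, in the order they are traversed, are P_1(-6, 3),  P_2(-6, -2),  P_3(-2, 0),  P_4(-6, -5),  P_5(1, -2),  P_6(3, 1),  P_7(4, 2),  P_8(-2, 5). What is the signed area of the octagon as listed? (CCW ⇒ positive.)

55

Apply the surveyor's formula: 2A = Σ (x_i·y_{i+1} − x_{i+1}·y_i), indices taken mod 8.
Cross-terms: 30, -4, 10, 17, 7, 2, 24, 24  ⇒  Σ = 110
Signed area = Σ/2 = 55 (positive ⇒ counter-clockwise traversal).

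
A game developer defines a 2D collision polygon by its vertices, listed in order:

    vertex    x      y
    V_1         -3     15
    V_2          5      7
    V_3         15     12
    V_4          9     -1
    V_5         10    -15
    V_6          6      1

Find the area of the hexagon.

Apply the shoelace (surveyor's) formula: 2A = Σ (x_i·y_{i+1} − x_{i+1}·y_i), indices taken mod 6.
V_1→V_2: (-3)(7) − (5)(15) = -96
V_2→V_3: (5)(12) − (15)(7) = -45
V_3→V_4: (15)(-1) − (9)(12) = -123
V_4→V_5: (9)(-15) − (10)(-1) = -125
V_5→V_6: (10)(1) − (6)(-15) = 100
V_6→V_1: (6)(15) − (-3)(1) = 93
Σ = -196
Area = |Σ|/2 = 98.

98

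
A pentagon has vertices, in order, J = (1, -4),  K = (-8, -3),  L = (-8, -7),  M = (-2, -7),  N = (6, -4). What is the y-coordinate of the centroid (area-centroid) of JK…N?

-117/23

Apply the shoelace (surveyor's) formula. First the cross-terms c_i = x_i·y_{i+1} − x_{i+1}·y_i:
  -35, 32, 42, 50, -20  ⇒  2A = 69, A = 34.5.
Then Σ (y_i + y_{i+1})·c_i = -1053, so ȳ = -1053 / (6·34.5) = -117/23.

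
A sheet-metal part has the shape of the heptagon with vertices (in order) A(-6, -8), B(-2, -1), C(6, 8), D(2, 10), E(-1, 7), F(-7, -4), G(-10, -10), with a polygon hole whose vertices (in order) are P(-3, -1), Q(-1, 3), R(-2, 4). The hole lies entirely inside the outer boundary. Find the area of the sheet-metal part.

Outer boundary:
Cross-terms: -10, -10, 44, 24, 53, 30, 20  ⇒  Σ = 151
Area = |Σ|/2 = 75.5.
Hole:
Σ = (-10) + (2) + (14) = 6
Area = |Σ|/2 = 3.
Net area = 75.5 − 3 = 72.5.

72.5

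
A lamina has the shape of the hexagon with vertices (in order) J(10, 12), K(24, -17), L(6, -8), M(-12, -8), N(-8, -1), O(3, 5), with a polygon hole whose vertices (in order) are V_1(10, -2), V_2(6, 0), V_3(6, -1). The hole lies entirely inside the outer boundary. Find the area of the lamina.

395.5

Outer boundary:
Σ = (-458) + (-90) + (-144) + (-52) + (-37) + (-14) = -795
Area = |Σ|/2 = 397.5.
Hole:
Apply Gauss's area formula: 2A = Σ (x_i·y_{i+1} − x_{i+1}·y_i), indices taken mod 3.
Cross-terms: 12, -6, -2  ⇒  Σ = 4
Area = |Σ|/2 = 2.
Net area = 397.5 − 2 = 395.5.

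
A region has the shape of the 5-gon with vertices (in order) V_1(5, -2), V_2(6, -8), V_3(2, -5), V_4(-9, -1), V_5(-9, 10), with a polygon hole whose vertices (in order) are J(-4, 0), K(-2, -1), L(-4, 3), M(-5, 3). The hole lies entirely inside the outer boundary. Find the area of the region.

105.5

Outer boundary:
Cross-terms: -28, -14, -47, -99, -32  ⇒  Σ = -220
Area = |Σ|/2 = 110.
Hole:
Apply the shoelace (surveyor's) formula: 2A = Σ (x_i·y_{i+1} − x_{i+1}·y_i), indices taken mod 4.
Σ = (4) + (-10) + (3) + (12) = 9
Area = |Σ|/2 = 4.5.
Net area = 110 − 4.5 = 105.5.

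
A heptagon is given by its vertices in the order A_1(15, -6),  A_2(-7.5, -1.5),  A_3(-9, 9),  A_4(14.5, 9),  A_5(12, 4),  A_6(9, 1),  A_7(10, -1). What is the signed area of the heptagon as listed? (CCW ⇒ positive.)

-249

Σ = (-67.5) + (-81) + (-211.5) + (-50) + (-24) + (-19) + (-45) = -498
Signed area = Σ/2 = -249 (negative ⇒ clockwise traversal).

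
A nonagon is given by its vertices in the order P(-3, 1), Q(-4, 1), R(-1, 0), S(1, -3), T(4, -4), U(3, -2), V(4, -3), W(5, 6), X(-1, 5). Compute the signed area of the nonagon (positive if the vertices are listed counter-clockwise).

50

Apply the surveyor's formula: 2A = Σ (x_i·y_{i+1} − x_{i+1}·y_i), indices taken mod 9.
Σ = (1) + (1) + (3) + (8) + (4) + (-1) + (39) + (31) + (14) = 100
Signed area = Σ/2 = 50 (positive ⇒ counter-clockwise traversal).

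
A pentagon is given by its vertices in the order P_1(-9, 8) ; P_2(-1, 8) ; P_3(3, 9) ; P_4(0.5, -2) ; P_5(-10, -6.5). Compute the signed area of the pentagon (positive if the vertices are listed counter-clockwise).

-134.625

Apply Gauss's area formula: 2A = Σ (x_i·y_{i+1} − x_{i+1}·y_i), indices taken mod 5.
Σ = (-64) + (-33) + (-10.5) + (-23.25) + (-138.5) = -269.25
Signed area = Σ/2 = -134.625 (negative ⇒ clockwise traversal).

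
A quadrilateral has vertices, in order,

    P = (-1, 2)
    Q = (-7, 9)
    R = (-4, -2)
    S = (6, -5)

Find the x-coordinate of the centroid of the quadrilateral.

Apply Gauss's area formula. First the cross-terms c_i = x_i·y_{i+1} − x_{i+1}·y_i:
  5, 50, 32, 7  ⇒  2A = 94, A = 47.
Then Σ (x_i + x_{i+1})·c_i = -491, so x̄ = -491 / (6·47) = -491/282.

-491/282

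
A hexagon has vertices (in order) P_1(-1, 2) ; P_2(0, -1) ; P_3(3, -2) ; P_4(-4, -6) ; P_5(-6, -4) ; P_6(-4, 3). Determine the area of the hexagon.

Apply the shoelace (surveyor's) formula: 2A = Σ (x_i·y_{i+1} − x_{i+1}·y_i), indices taken mod 6.
Σ = (1) + (3) + (-26) + (-20) + (-34) + (-5) = -81
Area = |Σ|/2 = 40.5.

40.5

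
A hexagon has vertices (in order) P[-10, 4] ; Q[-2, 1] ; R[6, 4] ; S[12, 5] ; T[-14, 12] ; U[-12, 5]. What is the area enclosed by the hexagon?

Σ = (-2) + (-14) + (-18) + (214) + (74) + (2) = 256
Area = |Σ|/2 = 128.

128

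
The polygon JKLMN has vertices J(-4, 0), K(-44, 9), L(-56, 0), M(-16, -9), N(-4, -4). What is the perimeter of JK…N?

|JK| = √((-40)² + (9)²) = √1681 = 41
|KL| = √((-12)² + (-9)²) = √225 = 15
|LM| = √((40)² + (-9)²) = √1681 = 41
|MN| = √((12)² + (5)²) = √169 = 13
|NJ| = √((0)² + (4)²) = √16 = 4
Perimeter = 41 + 15 + 41 + 13 + 4 = 114.

114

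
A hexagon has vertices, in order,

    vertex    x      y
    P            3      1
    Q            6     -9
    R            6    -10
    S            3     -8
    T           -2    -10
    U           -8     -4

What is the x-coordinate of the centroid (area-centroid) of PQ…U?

Apply the surveyor's formula. First the cross-terms c_i = x_i·y_{i+1} − x_{i+1}·y_i:
  -33, -6, -18, -46, -72, 4  ⇒  2A = -171, A = -85.5.
Then Σ (x_i + x_{i+1})·c_i = 123, so x̄ = 123 / (6·(-85.5)) = -41/171.

-41/171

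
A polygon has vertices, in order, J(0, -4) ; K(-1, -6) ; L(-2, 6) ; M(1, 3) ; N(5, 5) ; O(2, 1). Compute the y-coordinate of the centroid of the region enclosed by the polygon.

Apply the shoelace (surveyor's) formula. First the cross-terms c_i = x_i·y_{i+1} − x_{i+1}·y_i:
  -4, -18, -12, -10, -5, -8  ⇒  2A = -57, A = -28.5.
Then Σ (y_i + y_{i+1})·c_i = -154, so ȳ = -154 / (6·(-28.5)) = 154/171.

154/171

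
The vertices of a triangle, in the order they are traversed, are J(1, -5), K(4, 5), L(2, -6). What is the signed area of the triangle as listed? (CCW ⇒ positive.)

-6.5

Cross-terms: 25, -34, -4  ⇒  Σ = -13
Signed area = Σ/2 = -6.5 (negative ⇒ clockwise traversal).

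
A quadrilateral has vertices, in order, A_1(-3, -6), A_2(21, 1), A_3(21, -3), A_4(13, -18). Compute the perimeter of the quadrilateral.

|A_1A_2| = √((24)² + (7)²) = √625 = 25
|A_2A_3| = √((0)² + (-4)²) = √16 = 4
|A_3A_4| = √((-8)² + (-15)²) = √289 = 17
|A_4A_1| = √((-16)² + (12)²) = √400 = 20
Perimeter = 25 + 4 + 17 + 20 = 66.

66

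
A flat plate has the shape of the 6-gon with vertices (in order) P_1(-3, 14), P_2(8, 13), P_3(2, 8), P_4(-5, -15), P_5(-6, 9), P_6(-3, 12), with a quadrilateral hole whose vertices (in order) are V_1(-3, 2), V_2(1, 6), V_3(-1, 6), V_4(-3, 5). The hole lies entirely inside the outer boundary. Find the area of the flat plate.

137.5

Outer boundary:
Apply the surveyor's formula: 2A = Σ (x_i·y_{i+1} − x_{i+1}·y_i), indices taken mod 6.
Σ = (-151) + (38) + (10) + (-135) + (-45) + (-6) = -289
Area = |Σ|/2 = 144.5.
Hole:
Apply the surveyor's formula: 2A = Σ (x_i·y_{i+1} − x_{i+1}·y_i), indices taken mod 4.
Cross-terms: -20, 12, 13, 9  ⇒  Σ = 14
Area = |Σ|/2 = 7.
Net area = 144.5 − 7 = 137.5.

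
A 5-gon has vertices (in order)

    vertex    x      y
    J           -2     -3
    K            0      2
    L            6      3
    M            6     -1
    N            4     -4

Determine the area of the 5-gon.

40

Apply the shoelace formula: 2A = Σ (x_i·y_{i+1} − x_{i+1}·y_i), indices taken mod 5.
Σ = (-4) + (-12) + (-24) + (-20) + (-20) = -80
Area = |Σ|/2 = 40.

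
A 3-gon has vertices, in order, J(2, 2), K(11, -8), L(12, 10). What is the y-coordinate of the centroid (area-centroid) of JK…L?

Apply the shoelace (surveyor's) formula. First the cross-terms c_i = x_i·y_{i+1} − x_{i+1}·y_i:
  -38, 206, 4  ⇒  2A = 172, A = 86.
Then Σ (y_i + y_{i+1})·c_i = 688, so ȳ = 688 / (6·86) = 4/3.

4/3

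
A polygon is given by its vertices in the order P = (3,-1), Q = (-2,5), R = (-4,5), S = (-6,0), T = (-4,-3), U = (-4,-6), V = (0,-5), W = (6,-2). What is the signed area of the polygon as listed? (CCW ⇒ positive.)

Apply the shoelace (surveyor's) formula: 2A = Σ (x_i·y_{i+1} − x_{i+1}·y_i), indices taken mod 8.
Σ = (13) + (10) + (30) + (18) + (12) + (20) + (30) + (0) = 133
Signed area = Σ/2 = 66.5 (positive ⇒ counter-clockwise traversal).

66.5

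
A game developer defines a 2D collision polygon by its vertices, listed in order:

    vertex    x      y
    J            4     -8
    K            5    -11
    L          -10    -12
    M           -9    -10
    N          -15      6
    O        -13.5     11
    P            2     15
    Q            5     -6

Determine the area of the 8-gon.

398.75

Apply Gauss's area formula: 2A = Σ (x_i·y_{i+1} − x_{i+1}·y_i), indices taken mod 8.
J→K: (4)(-11) − (5)(-8) = -4
K→L: (5)(-12) − (-10)(-11) = -170
L→M: (-10)(-10) − (-9)(-12) = -8
M→N: (-9)(6) − (-15)(-10) = -204
N→O: (-15)(11) − (-13.5)(6) = -84
O→P: (-13.5)(15) − (2)(11) = -224.5
P→Q: (2)(-6) − (5)(15) = -87
Q→J: (5)(-8) − (4)(-6) = -16
Σ = -797.5
Area = |Σ|/2 = 398.75.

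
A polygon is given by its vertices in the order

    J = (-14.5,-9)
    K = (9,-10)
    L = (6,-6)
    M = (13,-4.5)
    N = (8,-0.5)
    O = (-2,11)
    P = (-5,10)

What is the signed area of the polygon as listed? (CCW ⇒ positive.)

Apply the shoelace formula: 2A = Σ (x_i·y_{i+1} − x_{i+1}·y_i), indices taken mod 7.
J→K: (-14.5)(-10) − (9)(-9) = 226
K→L: (9)(-6) − (6)(-10) = 6
L→M: (6)(-4.5) − (13)(-6) = 51
M→N: (13)(-0.5) − (8)(-4.5) = 29.5
N→O: (8)(11) − (-2)(-0.5) = 87
O→P: (-2)(10) − (-5)(11) = 35
P→J: (-5)(-9) − (-14.5)(10) = 190
Σ = 624.5
Signed area = Σ/2 = 312.25 (positive ⇒ counter-clockwise traversal).

312.25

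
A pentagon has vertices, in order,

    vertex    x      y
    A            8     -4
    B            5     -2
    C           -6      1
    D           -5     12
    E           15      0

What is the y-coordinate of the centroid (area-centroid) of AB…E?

Apply Gauss's area formula. First the cross-terms c_i = x_i·y_{i+1} − x_{i+1}·y_i:
  4, -7, -67, -180, -60  ⇒  2A = -310, A = -155.
Then Σ (y_i + y_{i+1})·c_i = -2808, so ȳ = -2808 / (6·(-155)) = 468/155.

468/155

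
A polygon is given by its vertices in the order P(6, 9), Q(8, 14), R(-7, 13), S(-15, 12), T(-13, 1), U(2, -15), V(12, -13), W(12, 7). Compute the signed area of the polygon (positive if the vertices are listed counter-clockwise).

559.5

Apply Gauss's area formula: 2A = Σ (x_i·y_{i+1} − x_{i+1}·y_i), indices taken mod 8.
Σ = (12) + (202) + (111) + (141) + (193) + (154) + (240) + (66) = 1119
Signed area = Σ/2 = 559.5 (positive ⇒ counter-clockwise traversal).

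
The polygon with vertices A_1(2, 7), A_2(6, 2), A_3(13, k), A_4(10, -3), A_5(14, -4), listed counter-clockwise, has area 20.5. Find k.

The doubled signed area Σ (x_i y_{i+1} − x_{i+1} y_i) is linear in k.
With k=0 it equals 5; the coefficient of k is -4 (from the two edges through A_3).
So -4·k + 5 = 2·20.5 = 41 ⇒ k = -9.

-9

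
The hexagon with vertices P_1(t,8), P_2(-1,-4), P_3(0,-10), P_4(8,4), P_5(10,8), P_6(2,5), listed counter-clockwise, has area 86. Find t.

Write out the shoelace sum; only the two edges meeting at P_1 involve t:
2·Area = [(2·8 − t·5) + (t·(-4) − (-1)·8)] + 148
       = -9·t + 172 = 172
⇒ t = 0.

0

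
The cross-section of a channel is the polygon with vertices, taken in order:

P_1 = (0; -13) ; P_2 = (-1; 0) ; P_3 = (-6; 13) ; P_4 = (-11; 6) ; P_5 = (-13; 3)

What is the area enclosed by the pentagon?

Apply the surveyor's formula: 2A = Σ (x_i·y_{i+1} − x_{i+1}·y_i), indices taken mod 5.
Σ = (-13) + (-13) + (107) + (45) + (169) = 295
Area = |Σ|/2 = 147.5.

147.5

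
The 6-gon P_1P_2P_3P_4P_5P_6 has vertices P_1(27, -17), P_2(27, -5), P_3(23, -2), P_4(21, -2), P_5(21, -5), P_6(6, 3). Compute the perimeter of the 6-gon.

|P_1P_2| = √((0)² + (12)²) = √144 = 12
|P_2P_3| = √((-4)² + (3)²) = √25 = 5
|P_3P_4| = √((-2)² + (0)²) = √4 = 2
|P_4P_5| = √((0)² + (-3)²) = √9 = 3
|P_5P_6| = √((-15)² + (8)²) = √289 = 17
|P_6P_1| = √((21)² + (-20)²) = √841 = 29
Perimeter = 12 + 5 + 2 + 3 + 17 + 29 = 68.

68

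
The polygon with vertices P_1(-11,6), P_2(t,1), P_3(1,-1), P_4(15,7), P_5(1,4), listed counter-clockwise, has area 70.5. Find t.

-4

Write out the shoelace sum; only the two edges meeting at P_2 involve t:
2·Area = [((-11)·1 − t·6) + (t·(-1) − 1·1)] + 125
       = -7·t + 113 = 141
⇒ t = -4.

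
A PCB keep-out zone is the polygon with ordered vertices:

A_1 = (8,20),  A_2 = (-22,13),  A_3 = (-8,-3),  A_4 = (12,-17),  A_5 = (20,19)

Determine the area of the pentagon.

A_1→A_2: (8)(13) − (-22)(20) = 544
A_2→A_3: (-22)(-3) − (-8)(13) = 170
A_3→A_4: (-8)(-17) − (12)(-3) = 172
A_4→A_5: (12)(19) − (20)(-17) = 568
A_5→A_1: (20)(20) − (8)(19) = 248
Σ = 1702
Area = |Σ|/2 = 851.

851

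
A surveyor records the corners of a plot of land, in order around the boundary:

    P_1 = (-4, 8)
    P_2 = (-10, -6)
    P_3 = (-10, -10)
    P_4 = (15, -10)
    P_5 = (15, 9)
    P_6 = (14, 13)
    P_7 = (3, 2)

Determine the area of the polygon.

384.5

Σ = (104) + (40) + (250) + (285) + (69) + (-11) + (32) = 769
Area = |Σ|/2 = 384.5.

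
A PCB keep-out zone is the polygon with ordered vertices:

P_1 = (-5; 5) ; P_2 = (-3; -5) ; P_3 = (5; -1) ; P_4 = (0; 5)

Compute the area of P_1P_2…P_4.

Apply the shoelace (surveyor's) formula: 2A = Σ (x_i·y_{i+1} − x_{i+1}·y_i), indices taken mod 4.
P_1→P_2: (-5)(-5) − (-3)(5) = 40
P_2→P_3: (-3)(-1) − (5)(-5) = 28
P_3→P_4: (5)(5) − (0)(-1) = 25
P_4→P_1: (0)(5) − (-5)(5) = 25
Σ = 118
Area = |Σ|/2 = 59.

59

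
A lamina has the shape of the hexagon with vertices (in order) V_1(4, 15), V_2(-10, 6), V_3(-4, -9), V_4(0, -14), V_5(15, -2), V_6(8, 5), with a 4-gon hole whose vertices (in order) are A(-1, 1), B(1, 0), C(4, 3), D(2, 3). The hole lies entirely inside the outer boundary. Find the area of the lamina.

366

Outer boundary:
Apply Gauss's area formula: 2A = Σ (x_i·y_{i+1} − x_{i+1}·y_i), indices taken mod 6.
Σ = (174) + (114) + (56) + (210) + (91) + (100) = 745
Area = |Σ|/2 = 372.5.
Hole:
Apply the surveyor's formula: 2A = Σ (x_i·y_{i+1} − x_{i+1}·y_i), indices taken mod 4.
A→B: (-1)(0) − (1)(1) = -1
B→C: (1)(3) − (4)(0) = 3
C→D: (4)(3) − (2)(3) = 6
D→A: (2)(1) − (-1)(3) = 5
Σ = 13
Area = |Σ|/2 = 6.5.
Net area = 372.5 − 6.5 = 366.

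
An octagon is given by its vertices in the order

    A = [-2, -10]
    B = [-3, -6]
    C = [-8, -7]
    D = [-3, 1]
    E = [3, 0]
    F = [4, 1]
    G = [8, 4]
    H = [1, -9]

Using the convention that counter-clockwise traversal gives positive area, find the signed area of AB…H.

-85

Cross-terms: -18, -27, -29, -3, 3, 8, -76, -28  ⇒  Σ = -170
Signed area = Σ/2 = -85 (negative ⇒ clockwise traversal).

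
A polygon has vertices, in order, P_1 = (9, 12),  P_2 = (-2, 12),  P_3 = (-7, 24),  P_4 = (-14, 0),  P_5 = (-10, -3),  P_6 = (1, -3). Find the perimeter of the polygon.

82

|P_1P_2| = √((-11)² + (0)²) = √121 = 11
|P_2P_3| = √((-5)² + (12)²) = √169 = 13
|P_3P_4| = √((-7)² + (-24)²) = √625 = 25
|P_4P_5| = √((4)² + (-3)²) = √25 = 5
|P_5P_6| = √((11)² + (0)²) = √121 = 11
|P_6P_1| = √((8)² + (15)²) = √289 = 17
Perimeter = 11 + 13 + 25 + 5 + 11 + 17 = 82.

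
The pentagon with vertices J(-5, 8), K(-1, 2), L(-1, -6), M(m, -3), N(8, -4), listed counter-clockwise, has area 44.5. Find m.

Write out the shoelace sum; only the two edges meeting at M involve m:
2·Area = [((-1)·(-3) − m·(-6)) + (m·(-4) − 8·(-3))] + 50
       = 2·m + 77 = 89
⇒ m = 6.

6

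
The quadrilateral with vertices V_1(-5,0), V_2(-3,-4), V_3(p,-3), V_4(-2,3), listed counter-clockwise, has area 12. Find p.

The doubled signed area Σ (x_i y_{i+1} − x_{i+1} y_i) is linear in p.
With p=0 it equals 38; the coefficient of p is 7 (from the two edges through V_3).
So 7·p + 38 = 2·12 = 24 ⇒ p = -2.

-2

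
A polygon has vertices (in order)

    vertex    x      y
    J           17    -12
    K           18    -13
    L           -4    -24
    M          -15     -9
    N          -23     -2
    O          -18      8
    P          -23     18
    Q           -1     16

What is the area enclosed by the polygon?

Apply the shoelace (surveyor's) formula: 2A = Σ (x_i·y_{i+1} − x_{i+1}·y_i), indices taken mod 8.
Σ = (-5) + (-484) + (-324) + (-177) + (-220) + (-140) + (-350) + (-260) = -1960
Area = |Σ|/2 = 980.

980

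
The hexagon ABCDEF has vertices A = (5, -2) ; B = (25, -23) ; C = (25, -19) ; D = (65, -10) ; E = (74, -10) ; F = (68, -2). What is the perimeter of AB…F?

|AB| = √((20)² + (-21)²) = √841 = 29
|BC| = √((0)² + (4)²) = √16 = 4
|CD| = √((40)² + (9)²) = √1681 = 41
|DE| = √((9)² + (0)²) = √81 = 9
|EF| = √((-6)² + (8)²) = √100 = 10
|FA| = √((-63)² + (0)²) = √3969 = 63
Perimeter = 29 + 4 + 41 + 9 + 10 + 63 = 156.

156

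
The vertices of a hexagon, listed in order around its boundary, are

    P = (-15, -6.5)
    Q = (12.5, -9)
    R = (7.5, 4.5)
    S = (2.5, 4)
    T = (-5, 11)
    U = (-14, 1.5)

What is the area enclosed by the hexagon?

Apply the shoelace (surveyor's) formula: 2A = Σ (x_i·y_{i+1} − x_{i+1}·y_i), indices taken mod 6.
P→Q: (-15)(-9) − (12.5)(-6.5) = 216.25
Q→R: (12.5)(4.5) − (7.5)(-9) = 123.75
R→S: (7.5)(4) − (2.5)(4.5) = 18.75
S→T: (2.5)(11) − (-5)(4) = 47.5
T→U: (-5)(1.5) − (-14)(11) = 146.5
U→P: (-14)(-6.5) − (-15)(1.5) = 113.5
Σ = 666.25
Area = |Σ|/2 = 333.125.

333.125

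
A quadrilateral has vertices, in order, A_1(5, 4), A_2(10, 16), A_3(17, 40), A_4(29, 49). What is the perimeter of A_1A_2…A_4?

|A_1A_2| = √((5)² + (12)²) = √169 = 13
|A_2A_3| = √((7)² + (24)²) = √625 = 25
|A_3A_4| = √((12)² + (9)²) = √225 = 15
|A_4A_1| = √((-24)² + (-45)²) = √2601 = 51
Perimeter = 13 + 25 + 15 + 51 = 104.

104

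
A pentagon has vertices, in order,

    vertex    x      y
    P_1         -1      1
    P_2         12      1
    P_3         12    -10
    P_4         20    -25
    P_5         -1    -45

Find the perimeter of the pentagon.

|P_1P_2| = √((13)² + (0)²) = √169 = 13
|P_2P_3| = √((0)² + (-11)²) = √121 = 11
|P_3P_4| = √((8)² + (-15)²) = √289 = 17
|P_4P_5| = √((-21)² + (-20)²) = √841 = 29
|P_5P_1| = √((0)² + (46)²) = √2116 = 46
Perimeter = 13 + 11 + 17 + 29 + 46 = 116.

116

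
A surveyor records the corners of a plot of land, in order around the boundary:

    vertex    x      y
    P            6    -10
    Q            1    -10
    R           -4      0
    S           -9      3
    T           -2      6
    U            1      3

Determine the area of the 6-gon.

95

Σ = (-50) + (-40) + (-12) + (-48) + (-12) + (-28) = -190
Area = |Σ|/2 = 95.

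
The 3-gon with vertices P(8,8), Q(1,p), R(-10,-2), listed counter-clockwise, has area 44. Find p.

9

The doubled signed area Σ (x_i y_{i+1} − x_{i+1} y_i) is linear in p.
With p=0 it equals -74; the coefficient of p is 18 (from the two edges through Q).
So 18·p + -74 = 2·44 = 88 ⇒ p = 9.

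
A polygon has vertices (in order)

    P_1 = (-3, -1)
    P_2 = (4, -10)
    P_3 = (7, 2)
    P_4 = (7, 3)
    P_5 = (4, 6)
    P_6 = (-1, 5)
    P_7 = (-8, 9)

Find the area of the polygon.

Apply the shoelace formula: 2A = Σ (x_i·y_{i+1} − x_{i+1}·y_i), indices taken mod 7.
Cross-terms: 34, 78, 7, 30, 26, 31, 35  ⇒  Σ = 241
Area = |Σ|/2 = 120.5.

120.5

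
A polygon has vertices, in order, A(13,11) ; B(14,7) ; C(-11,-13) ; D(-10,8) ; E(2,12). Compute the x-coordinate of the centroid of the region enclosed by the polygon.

-5/6

Apply the surveyor's formula. First the cross-terms c_i = x_i·y_{i+1} − x_{i+1}·y_i:
  -63, -105, -218, -136, -134  ⇒  2A = -656, A = -328.
Then Σ (x_i + x_{i+1})·c_i = 1640, so x̄ = 1640 / (6·(-328)) = -5/6.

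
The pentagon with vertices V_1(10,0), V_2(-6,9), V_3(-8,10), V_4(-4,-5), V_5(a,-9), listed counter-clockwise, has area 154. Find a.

0

The doubled signed area Σ (x_i y_{i+1} − x_{i+1} y_i) is linear in a.
With a=0 it equals 308; the coefficient of a is 5 (from the two edges through V_5).
So 5·a + 308 = 2·154 = 308 ⇒ a = 0.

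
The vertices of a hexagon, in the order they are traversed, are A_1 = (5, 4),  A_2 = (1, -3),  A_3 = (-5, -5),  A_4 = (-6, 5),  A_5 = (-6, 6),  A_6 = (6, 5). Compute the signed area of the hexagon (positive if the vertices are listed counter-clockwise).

Cross-terms: -19, -20, -55, -6, -66, -1  ⇒  Σ = -167
Signed area = Σ/2 = -83.5 (negative ⇒ clockwise traversal).

-83.5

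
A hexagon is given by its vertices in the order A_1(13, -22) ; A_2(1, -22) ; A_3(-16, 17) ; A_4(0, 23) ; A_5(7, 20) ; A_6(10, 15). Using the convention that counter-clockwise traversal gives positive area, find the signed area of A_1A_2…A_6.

-819

Σ = (-264) + (-335) + (-368) + (-161) + (-95) + (-415) = -1638
Signed area = Σ/2 = -819 (negative ⇒ clockwise traversal).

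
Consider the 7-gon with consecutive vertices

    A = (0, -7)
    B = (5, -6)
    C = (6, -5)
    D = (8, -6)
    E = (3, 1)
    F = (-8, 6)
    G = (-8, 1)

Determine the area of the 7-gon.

99

Apply the shoelace formula: 2A = Σ (x_i·y_{i+1} − x_{i+1}·y_i), indices taken mod 7.
Σ = (35) + (11) + (4) + (26) + (26) + (40) + (56) = 198
Area = |Σ|/2 = 99.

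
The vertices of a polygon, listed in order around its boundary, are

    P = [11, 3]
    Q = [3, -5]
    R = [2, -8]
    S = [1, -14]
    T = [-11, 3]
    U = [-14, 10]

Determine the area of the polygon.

Apply the shoelace formula: 2A = Σ (x_i·y_{i+1} − x_{i+1}·y_i), indices taken mod 6.
Σ = (-64) + (-14) + (-20) + (-151) + (-68) + (-152) = -469
Area = |Σ|/2 = 234.5.

234.5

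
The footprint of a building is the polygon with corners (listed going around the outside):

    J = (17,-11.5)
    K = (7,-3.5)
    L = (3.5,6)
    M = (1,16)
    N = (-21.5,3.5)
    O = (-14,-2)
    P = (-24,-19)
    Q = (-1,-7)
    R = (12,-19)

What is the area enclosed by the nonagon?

Apply Gauss's area formula: 2A = Σ (x_i·y_{i+1} − x_{i+1}·y_i), indices taken mod 9.
Σ = (21) + (54.25) + (50) + (347.5) + (92) + (218) + (149) + (103) + (185) = 1219.75
Area = |Σ|/2 = 609.875.

609.875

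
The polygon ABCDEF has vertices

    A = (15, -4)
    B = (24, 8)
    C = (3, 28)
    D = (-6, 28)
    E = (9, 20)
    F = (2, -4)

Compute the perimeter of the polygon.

|AB| = √((9)² + (12)²) = √225 = 15
|BC| = √((-21)² + (20)²) = √841 = 29
|CD| = √((-9)² + (0)²) = √81 = 9
|DE| = √((15)² + (-8)²) = √289 = 17
|EF| = √((-7)² + (-24)²) = √625 = 25
|FA| = √((13)² + (0)²) = √169 = 13
Perimeter = 15 + 29 + 9 + 17 + 25 + 13 = 108.

108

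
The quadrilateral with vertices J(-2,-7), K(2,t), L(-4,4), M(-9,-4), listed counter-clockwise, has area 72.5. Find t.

The doubled signed area Σ (x_i y_{i+1} − x_{i+1} y_i) is linear in t.
With t=0 it equals 129; the coefficient of t is 2 (from the two edges through K).
So 2·t + 129 = 2·72.5 = 145 ⇒ t = 8.

8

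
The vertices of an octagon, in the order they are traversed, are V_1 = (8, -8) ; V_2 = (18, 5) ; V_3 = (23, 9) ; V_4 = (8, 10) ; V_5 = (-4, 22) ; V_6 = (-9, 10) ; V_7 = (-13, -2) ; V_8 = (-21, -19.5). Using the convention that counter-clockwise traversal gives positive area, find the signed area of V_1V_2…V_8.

Σ = (184) + (47) + (158) + (216) + (158) + (148) + (211.5) + (324) = 1446.5
Signed area = Σ/2 = 723.25 (positive ⇒ counter-clockwise traversal).

723.25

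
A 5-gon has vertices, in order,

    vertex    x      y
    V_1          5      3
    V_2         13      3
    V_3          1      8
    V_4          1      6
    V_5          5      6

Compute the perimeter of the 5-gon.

|V_1V_2| = √((8)² + (0)²) = √64 = 8
|V_2V_3| = √((-12)² + (5)²) = √169 = 13
|V_3V_4| = √((0)² + (-2)²) = √4 = 2
|V_4V_5| = √((4)² + (0)²) = √16 = 4
|V_5V_1| = √((0)² + (-3)²) = √9 = 3
Perimeter = 8 + 13 + 2 + 4 + 3 = 30.

30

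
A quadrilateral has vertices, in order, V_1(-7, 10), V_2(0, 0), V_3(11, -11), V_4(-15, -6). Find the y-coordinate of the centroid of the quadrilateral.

-117/47

Apply the shoelace formula. First the cross-terms c_i = x_i·y_{i+1} − x_{i+1}·y_i:
  0, 0, -231, -192  ⇒  2A = -423, A = -211.5.
Then Σ (y_i + y_{i+1})·c_i = 3159, so ȳ = 3159 / (6·(-211.5)) = -117/47.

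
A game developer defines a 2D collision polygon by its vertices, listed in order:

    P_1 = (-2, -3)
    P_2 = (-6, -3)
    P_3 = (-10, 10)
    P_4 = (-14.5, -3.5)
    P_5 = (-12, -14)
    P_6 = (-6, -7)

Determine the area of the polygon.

121.5

Apply the shoelace (surveyor's) formula: 2A = Σ (x_i·y_{i+1} − x_{i+1}·y_i), indices taken mod 6.
Σ = (-12) + (-90) + (180) + (161) + (0) + (4) = 243
Area = |Σ|/2 = 121.5.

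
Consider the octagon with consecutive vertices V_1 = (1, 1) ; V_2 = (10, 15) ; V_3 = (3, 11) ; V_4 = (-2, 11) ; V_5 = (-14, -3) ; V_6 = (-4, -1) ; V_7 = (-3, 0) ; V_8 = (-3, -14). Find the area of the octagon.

168.5

Apply Gauss's area formula: 2A = Σ (x_i·y_{i+1} − x_{i+1}·y_i), indices taken mod 8.
V_1→V_2: (1)(15) − (10)(1) = 5
V_2→V_3: (10)(11) − (3)(15) = 65
V_3→V_4: (3)(11) − (-2)(11) = 55
V_4→V_5: (-2)(-3) − (-14)(11) = 160
V_5→V_6: (-14)(-1) − (-4)(-3) = 2
V_6→V_7: (-4)(0) − (-3)(-1) = -3
V_7→V_8: (-3)(-14) − (-3)(0) = 42
V_8→V_1: (-3)(1) − (1)(-14) = 11
Σ = 337
Area = |Σ|/2 = 168.5.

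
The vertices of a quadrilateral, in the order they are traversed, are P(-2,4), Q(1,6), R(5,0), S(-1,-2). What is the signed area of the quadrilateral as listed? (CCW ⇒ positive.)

P→Q: (-2)(6) − (1)(4) = -16
Q→R: (1)(0) − (5)(6) = -30
R→S: (5)(-2) − (-1)(0) = -10
S→P: (-1)(4) − (-2)(-2) = -8
Σ = -64
Signed area = Σ/2 = -32 (negative ⇒ clockwise traversal).

-32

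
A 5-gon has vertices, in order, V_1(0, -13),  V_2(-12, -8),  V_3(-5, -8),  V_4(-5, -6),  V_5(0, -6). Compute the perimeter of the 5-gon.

34

|V_1V_2| = √((-12)² + (5)²) = √169 = 13
|V_2V_3| = √((7)² + (0)²) = √49 = 7
|V_3V_4| = √((0)² + (2)²) = √4 = 2
|V_4V_5| = √((5)² + (0)²) = √25 = 5
|V_5V_1| = √((0)² + (-7)²) = √49 = 7
Perimeter = 13 + 7 + 2 + 5 + 7 = 34.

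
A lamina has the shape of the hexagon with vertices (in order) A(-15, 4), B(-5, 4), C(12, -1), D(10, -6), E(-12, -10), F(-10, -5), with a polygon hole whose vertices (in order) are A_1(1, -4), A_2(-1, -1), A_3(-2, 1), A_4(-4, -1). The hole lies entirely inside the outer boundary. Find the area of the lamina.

Outer boundary:
Apply Gauss's area formula: 2A = Σ (x_i·y_{i+1} − x_{i+1}·y_i), indices taken mod 6.
A→B: (-15)(4) − (-5)(4) = -40
B→C: (-5)(-1) − (12)(4) = -43
C→D: (12)(-6) − (10)(-1) = -62
D→E: (10)(-10) − (-12)(-6) = -172
E→F: (-12)(-5) − (-10)(-10) = -40
F→A: (-10)(4) − (-15)(-5) = -115
Σ = -472
Area = |Σ|/2 = 236.
Hole:
Apply the surveyor's formula: 2A = Σ (x_i·y_{i+1} − x_{i+1}·y_i), indices taken mod 4.
Σ = (-5) + (-3) + (6) + (17) = 15
Area = |Σ|/2 = 7.5.
Net area = 236 − 7.5 = 228.5.

228.5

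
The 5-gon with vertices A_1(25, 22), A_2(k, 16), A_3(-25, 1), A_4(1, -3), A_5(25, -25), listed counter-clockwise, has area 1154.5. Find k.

The doubled signed area Σ (x_i y_{i+1} − x_{i+1} y_i) is linear in k.
With k=0 it equals 2099; the coefficient of k is -21 (from the two edges through A_2).
So -21·k + 2099 = 2·1154.5 = 2309 ⇒ k = -10.

-10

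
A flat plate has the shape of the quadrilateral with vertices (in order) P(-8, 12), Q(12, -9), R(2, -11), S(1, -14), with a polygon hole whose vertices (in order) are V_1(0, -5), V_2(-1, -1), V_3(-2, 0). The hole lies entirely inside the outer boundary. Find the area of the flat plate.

150

Outer boundary:
Σ = (-72) + (-114) + (-17) + (-100) = -303
Area = |Σ|/2 = 151.5.
Hole:
V_1→V_2: (0)(-1) − (-1)(-5) = -5
V_2→V_3: (-1)(0) − (-2)(-1) = -2
V_3→V_1: (-2)(-5) − (0)(0) = 10
Σ = 3
Area = |Σ|/2 = 1.5.
Net area = 151.5 − 1.5 = 150.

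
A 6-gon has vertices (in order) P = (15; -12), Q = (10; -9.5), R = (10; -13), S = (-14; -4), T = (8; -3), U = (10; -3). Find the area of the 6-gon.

Apply the shoelace (surveyor's) formula: 2A = Σ (x_i·y_{i+1} − x_{i+1}·y_i), indices taken mod 6.
P→Q: (15)(-9.5) − (10)(-12) = -22.5
Q→R: (10)(-13) − (10)(-9.5) = -35
R→S: (10)(-4) − (-14)(-13) = -222
S→T: (-14)(-3) − (8)(-4) = 74
T→U: (8)(-3) − (10)(-3) = 6
U→P: (10)(-12) − (15)(-3) = -75
Σ = -274.5
Area = |Σ|/2 = 137.25.

137.25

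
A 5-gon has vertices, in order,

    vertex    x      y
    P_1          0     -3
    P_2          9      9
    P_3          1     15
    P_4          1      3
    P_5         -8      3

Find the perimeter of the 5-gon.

|P_1P_2| = √((9)² + (12)²) = √225 = 15
|P_2P_3| = √((-8)² + (6)²) = √100 = 10
|P_3P_4| = √((0)² + (-12)²) = √144 = 12
|P_4P_5| = √((-9)² + (0)²) = √81 = 9
|P_5P_1| = √((8)² + (-6)²) = √100 = 10
Perimeter = 15 + 10 + 12 + 9 + 10 = 56.

56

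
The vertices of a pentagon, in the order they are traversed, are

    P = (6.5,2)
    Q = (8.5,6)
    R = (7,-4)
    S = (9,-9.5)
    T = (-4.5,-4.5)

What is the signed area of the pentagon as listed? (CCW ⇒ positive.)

-73.75

Apply the surveyor's formula: 2A = Σ (x_i·y_{i+1} − x_{i+1}·y_i), indices taken mod 5.
Σ = (22) + (-76) + (-30.5) + (-83.25) + (20.25) = -147.5
Signed area = Σ/2 = -73.75 (negative ⇒ clockwise traversal).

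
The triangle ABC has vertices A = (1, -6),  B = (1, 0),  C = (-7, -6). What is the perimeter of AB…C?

|AB| = √((0)² + (6)²) = √36 = 6
|BC| = √((-8)² + (-6)²) = √100 = 10
|CA| = √((8)² + (0)²) = √64 = 8
Perimeter = 6 + 10 + 8 = 24.

24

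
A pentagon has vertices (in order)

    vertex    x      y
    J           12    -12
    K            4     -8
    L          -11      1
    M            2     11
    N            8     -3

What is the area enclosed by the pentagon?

204.5

Apply the shoelace formula: 2A = Σ (x_i·y_{i+1} − x_{i+1}·y_i), indices taken mod 5.
Cross-terms: -48, -84, -123, -94, -60  ⇒  Σ = -409
Area = |Σ|/2 = 204.5.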